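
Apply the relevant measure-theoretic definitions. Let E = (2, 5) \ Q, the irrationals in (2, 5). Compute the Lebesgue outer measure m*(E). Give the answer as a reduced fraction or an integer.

The interval I = (2, 5) has m(I) = 5 - 2 = 3 (endpoints are measure-zero, so open/closed/half-open agree). Write I = (I cap Q) u (I \ Q). The rationals in I are countable, so m*(I cap Q) = 0 (cover each rational by intervals whose total length is arbitrarily small). By countable subadditivity m*(I) <= m*(I cap Q) + m*(I \ Q), hence m*(I \ Q) >= m(I) = 3. The reverse inequality m*(I \ Q) <= m*(I) = 3 is trivial since (I \ Q) is a subset of I. Therefore m*(I \ Q) = 3.

3


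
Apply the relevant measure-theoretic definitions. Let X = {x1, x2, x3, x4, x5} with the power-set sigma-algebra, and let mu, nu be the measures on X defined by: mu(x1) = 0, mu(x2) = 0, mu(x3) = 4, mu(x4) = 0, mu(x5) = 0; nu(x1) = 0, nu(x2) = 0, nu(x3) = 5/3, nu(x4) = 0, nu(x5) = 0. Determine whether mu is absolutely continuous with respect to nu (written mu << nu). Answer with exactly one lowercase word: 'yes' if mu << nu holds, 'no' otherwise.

mu << nu means: every nu-null measurable set is also mu-null; equivalently, for every atom x, if nu({x}) = 0 then mu({x}) = 0.
Checking each atom:
  x1: nu = 0, mu = 0 -> consistent with mu << nu.
  x2: nu = 0, mu = 0 -> consistent with mu << nu.
  x3: nu = 5/3 > 0 -> no constraint.
  x4: nu = 0, mu = 0 -> consistent with mu << nu.
  x5: nu = 0, mu = 0 -> consistent with mu << nu.
No atom violates the condition. Therefore mu << nu.

yes


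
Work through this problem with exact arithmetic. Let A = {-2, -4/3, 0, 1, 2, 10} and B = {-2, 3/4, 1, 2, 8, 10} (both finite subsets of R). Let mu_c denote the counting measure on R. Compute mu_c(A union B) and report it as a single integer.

Counting measure on a finite set equals cardinality. By inclusion-exclusion, |A union B| = |A| + |B| - |A cap B|.
|A| = 6, |B| = 6, |A cap B| = 4.
So mu_c(A union B) = 6 + 6 - 4 = 8.

8


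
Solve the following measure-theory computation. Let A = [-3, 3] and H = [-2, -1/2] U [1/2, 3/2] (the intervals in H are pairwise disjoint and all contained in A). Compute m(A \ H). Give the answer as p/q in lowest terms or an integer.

The ambient interval has length m(A) = 3 - (-3) = 6.
Since the holes are disjoint and sit inside A, by finite additivity
  m(H) = sum_i (b_i - a_i), and m(A \ H) = m(A) - m(H).
Computing the hole measures:
  m(H_1) = -1/2 - (-2) = 3/2.
  m(H_2) = 3/2 - 1/2 = 1.
Summed: m(H) = 3/2 + 1 = 5/2.
So m(A \ H) = 6 - 5/2 = 7/2.

7/2


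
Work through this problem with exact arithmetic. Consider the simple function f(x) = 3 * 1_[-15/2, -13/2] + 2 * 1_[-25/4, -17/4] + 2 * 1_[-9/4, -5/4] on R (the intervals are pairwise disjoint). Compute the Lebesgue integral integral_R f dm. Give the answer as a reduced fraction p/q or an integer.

For a simple function f = sum_i c_i * 1_{A_i} with disjoint A_i,
  integral f dm = sum_i c_i * m(A_i).
Lengths of the A_i:
  m(A_1) = -13/2 - (-15/2) = 1.
  m(A_2) = -17/4 - (-25/4) = 2.
  m(A_3) = -5/4 - (-9/4) = 1.
Contributions c_i * m(A_i):
  (3) * (1) = 3.
  (2) * (2) = 4.
  (2) * (1) = 2.
Total: 3 + 4 + 2 = 9.

9


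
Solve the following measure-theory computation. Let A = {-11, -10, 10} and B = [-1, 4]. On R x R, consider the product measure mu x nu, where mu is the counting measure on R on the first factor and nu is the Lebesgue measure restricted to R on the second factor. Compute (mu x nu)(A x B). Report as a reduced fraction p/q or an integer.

For a measurable rectangle A x B, the product measure satisfies
  (mu x nu)(A x B) = mu(A) * nu(B).
  mu(A) = 3.
  nu(B) = 5.
  (mu x nu)(A x B) = 3 * 5 = 15.

15


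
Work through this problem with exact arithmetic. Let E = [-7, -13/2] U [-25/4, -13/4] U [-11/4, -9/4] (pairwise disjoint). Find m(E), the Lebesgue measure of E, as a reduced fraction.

For pairwise disjoint intervals, m(union_i I_i) = sum_i m(I_i),
and m is invariant under swapping open/closed endpoints (single points have measure 0).
So m(E) = sum_i (b_i - a_i).
  I_1 has length -13/2 - (-7) = 1/2.
  I_2 has length -13/4 - (-25/4) = 3.
  I_3 has length -9/4 - (-11/4) = 1/2.
Summing:
  m(E) = 1/2 + 3 + 1/2 = 4.

4


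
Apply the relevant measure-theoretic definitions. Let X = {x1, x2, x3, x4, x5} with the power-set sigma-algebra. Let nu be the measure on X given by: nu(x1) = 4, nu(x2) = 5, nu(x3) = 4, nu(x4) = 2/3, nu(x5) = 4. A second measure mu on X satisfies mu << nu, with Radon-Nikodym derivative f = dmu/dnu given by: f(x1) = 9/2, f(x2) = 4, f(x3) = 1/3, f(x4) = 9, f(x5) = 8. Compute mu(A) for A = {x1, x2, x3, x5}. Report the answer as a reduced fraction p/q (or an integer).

By the defining property of the Radon-Nikodym derivative, for every measurable set A,
  mu(A) = integral_A f dnu.
Since nu is a discrete measure concentrated on the atoms of X, the integral over A reduces to the sum
  mu(A) = sum_{x in A} f(x) * nu({x}).
Computing each term:
  x1: f(x1) * nu(x1) = 9/2 * 4 = 18.
  x2: f(x2) * nu(x2) = 4 * 5 = 20.
  x3: f(x3) * nu(x3) = 1/3 * 4 = 4/3.
  x5: f(x5) * nu(x5) = 8 * 4 = 32.
Summing: mu(A) = 18 + 20 + 4/3 + 32 = 214/3.

214/3


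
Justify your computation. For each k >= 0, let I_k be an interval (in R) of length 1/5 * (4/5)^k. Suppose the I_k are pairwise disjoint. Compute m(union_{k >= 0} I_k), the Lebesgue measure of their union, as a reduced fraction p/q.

By countable additivity of the Lebesgue measure on pairwise disjoint measurable sets,
  m(union_{k >= 0} I_k) = sum_{k >= 0} m(I_k) = sum_{k >= 0} a * r^k,
  with a = 1/5 and r = 4/5.
Since 0 < r = 4/5 < 1, the geometric series converges:
  sum_{k >= 0} a * r^k = a / (1 - r).
  = 1/5 / (1 - 4/5)
  = 1/5 / (1/5)
  = 1.

1


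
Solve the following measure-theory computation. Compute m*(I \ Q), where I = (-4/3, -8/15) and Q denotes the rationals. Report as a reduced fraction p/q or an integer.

The interval I = (-4/3, -8/15) has m(I) = -8/15 - (-4/3) = 4/5 (endpoints are measure-zero, so open/closed/half-open agree). Write I = (I cap Q) u (I \ Q). The rationals in I are countable, so m*(I cap Q) = 0 (cover each rational by intervals whose total length is arbitrarily small). By countable subadditivity m*(I) <= m*(I cap Q) + m*(I \ Q), hence m*(I \ Q) >= m(I) = 4/5. The reverse inequality m*(I \ Q) <= m*(I) = 4/5 is trivial since (I \ Q) is a subset of I. Therefore m*(I \ Q) = 4/5.

4/5


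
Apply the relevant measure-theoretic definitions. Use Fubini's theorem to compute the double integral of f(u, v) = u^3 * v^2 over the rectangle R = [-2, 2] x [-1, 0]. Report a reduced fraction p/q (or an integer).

f(u, v) is a tensor product of a function of u and a function of v, and both factors are bounded continuous (hence Lebesgue integrable) on the rectangle, so Fubini's theorem applies:
  integral_R f d(m x m) = (integral_a1^b1 u^3 du) * (integral_a2^b2 v^2 dv).
Inner integral in u: integral_{-2}^{2} u^3 du = (2^4 - (-2)^4)/4
  = 0.
Inner integral in v: integral_{-1}^{0} v^2 dv = (0^3 - (-1)^3)/3
  = 1/3.
Product: (0) * (1/3) = 0.

0


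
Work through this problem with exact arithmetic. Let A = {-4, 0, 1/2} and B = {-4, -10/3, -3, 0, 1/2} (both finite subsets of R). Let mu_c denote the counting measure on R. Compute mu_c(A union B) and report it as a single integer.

Counting measure on a finite set equals cardinality. By inclusion-exclusion, |A union B| = |A| + |B| - |A cap B|.
|A| = 3, |B| = 5, |A cap B| = 3.
So mu_c(A union B) = 3 + 5 - 3 = 5.

5


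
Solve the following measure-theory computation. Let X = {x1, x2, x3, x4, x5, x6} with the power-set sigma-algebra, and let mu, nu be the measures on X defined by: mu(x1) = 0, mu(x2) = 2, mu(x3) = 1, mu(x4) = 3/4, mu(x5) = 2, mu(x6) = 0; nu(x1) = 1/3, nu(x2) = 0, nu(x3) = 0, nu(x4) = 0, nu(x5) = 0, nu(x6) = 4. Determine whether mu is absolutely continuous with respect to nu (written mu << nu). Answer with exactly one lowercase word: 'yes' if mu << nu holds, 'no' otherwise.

mu << nu means: every nu-null measurable set is also mu-null; equivalently, for every atom x, if nu({x}) = 0 then mu({x}) = 0.
Checking each atom:
  x1: nu = 1/3 > 0 -> no constraint.
  x2: nu = 0, mu = 2 > 0 -> violates mu << nu.
  x3: nu = 0, mu = 1 > 0 -> violates mu << nu.
  x4: nu = 0, mu = 3/4 > 0 -> violates mu << nu.
  x5: nu = 0, mu = 2 > 0 -> violates mu << nu.
  x6: nu = 4 > 0 -> no constraint.
The atom(s) x2, x3, x4, x5 violate the condition (nu = 0 but mu > 0). Therefore mu is NOT absolutely continuous w.r.t. nu.

no


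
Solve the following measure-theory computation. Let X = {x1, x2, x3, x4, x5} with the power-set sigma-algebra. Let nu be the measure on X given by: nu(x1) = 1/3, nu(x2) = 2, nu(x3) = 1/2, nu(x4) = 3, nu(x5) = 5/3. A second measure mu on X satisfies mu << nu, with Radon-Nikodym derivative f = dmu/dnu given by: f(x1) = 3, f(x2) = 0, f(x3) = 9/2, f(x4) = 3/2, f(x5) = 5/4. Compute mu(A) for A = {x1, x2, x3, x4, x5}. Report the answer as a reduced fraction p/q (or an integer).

By the defining property of the Radon-Nikodym derivative, for every measurable set A,
  mu(A) = integral_A f dnu.
Since nu is a discrete measure concentrated on the atoms of X, the integral over A reduces to the sum
  mu(A) = sum_{x in A} f(x) * nu({x}).
Computing each term:
  x1: f(x1) * nu(x1) = 3 * 1/3 = 1.
  x2: f(x2) * nu(x2) = 0 * 2 = 0.
  x3: f(x3) * nu(x3) = 9/2 * 1/2 = 9/4.
  x4: f(x4) * nu(x4) = 3/2 * 3 = 9/2.
  x5: f(x5) * nu(x5) = 5/4 * 5/3 = 25/12.
Summing: mu(A) = 1 + 0 + 9/4 + 9/2 + 25/12 = 59/6.

59/6


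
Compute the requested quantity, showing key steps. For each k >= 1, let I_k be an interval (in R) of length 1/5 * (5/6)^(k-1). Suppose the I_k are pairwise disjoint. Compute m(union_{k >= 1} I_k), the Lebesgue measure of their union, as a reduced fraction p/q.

By countable additivity of the Lebesgue measure on pairwise disjoint measurable sets,
  m(union_{k >= 1} I_k) = sum_{k >= 1} m(I_k) = sum_{k >= 1} a * r^(k-1),
  with a = 1/5 and r = 5/6.
Since 0 < r = 5/6 < 1, the geometric series converges:
  sum_{k >= 1} a * r^(k-1) = a / (1 - r).
  = 1/5 / (1 - 5/6)
  = 1/5 / (1/6)
  = 6/5.

6/5


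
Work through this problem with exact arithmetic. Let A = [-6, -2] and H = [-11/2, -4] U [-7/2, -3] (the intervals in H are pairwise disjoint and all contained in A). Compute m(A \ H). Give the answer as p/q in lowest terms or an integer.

The ambient interval has length m(A) = -2 - (-6) = 4.
Since the holes are disjoint and sit inside A, by finite additivity
  m(H) = sum_i (b_i - a_i), and m(A \ H) = m(A) - m(H).
Computing the hole measures:
  m(H_1) = -4 - (-11/2) = 3/2.
  m(H_2) = -3 - (-7/2) = 1/2.
Summed: m(H) = 3/2 + 1/2 = 2.
So m(A \ H) = 4 - 2 = 2.

2


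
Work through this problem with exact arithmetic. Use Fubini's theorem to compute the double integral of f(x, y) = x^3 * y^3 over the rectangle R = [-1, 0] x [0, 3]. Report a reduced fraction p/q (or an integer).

f(x, y) is a tensor product of a function of x and a function of y, and both factors are bounded continuous (hence Lebesgue integrable) on the rectangle, so Fubini's theorem applies:
  integral_R f d(m x m) = (integral_a1^b1 x^3 dx) * (integral_a2^b2 y^3 dy).
Inner integral in x: integral_{-1}^{0} x^3 dx = (0^4 - (-1)^4)/4
  = -1/4.
Inner integral in y: integral_{0}^{3} y^3 dy = (3^4 - 0^4)/4
  = 81/4.
Product: (-1/4) * (81/4) = -81/16.

-81/16


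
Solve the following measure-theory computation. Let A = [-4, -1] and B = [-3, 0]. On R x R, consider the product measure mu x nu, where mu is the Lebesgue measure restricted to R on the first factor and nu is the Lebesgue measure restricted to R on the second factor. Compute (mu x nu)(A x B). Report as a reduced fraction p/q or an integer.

For a measurable rectangle A x B, the product measure satisfies
  (mu x nu)(A x B) = mu(A) * nu(B).
  mu(A) = 3.
  nu(B) = 3.
  (mu x nu)(A x B) = 3 * 3 = 9.

9


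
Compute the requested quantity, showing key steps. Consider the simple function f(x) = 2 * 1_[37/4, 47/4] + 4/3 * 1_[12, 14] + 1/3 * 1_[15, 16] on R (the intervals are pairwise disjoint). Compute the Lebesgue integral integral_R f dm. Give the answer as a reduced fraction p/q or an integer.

For a simple function f = sum_i c_i * 1_{A_i} with disjoint A_i,
  integral f dm = sum_i c_i * m(A_i).
Lengths of the A_i:
  m(A_1) = 47/4 - 37/4 = 5/2.
  m(A_2) = 14 - 12 = 2.
  m(A_3) = 16 - 15 = 1.
Contributions c_i * m(A_i):
  (2) * (5/2) = 5.
  (4/3) * (2) = 8/3.
  (1/3) * (1) = 1/3.
Total: 5 + 8/3 + 1/3 = 8.

8


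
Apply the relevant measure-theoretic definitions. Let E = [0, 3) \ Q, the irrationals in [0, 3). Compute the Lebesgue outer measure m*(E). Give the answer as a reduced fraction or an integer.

The interval I = [0, 3) has m(I) = 3 - 0 = 3 (endpoints are measure-zero, so open/closed/half-open agree). Write I = (I cap Q) u (I \ Q). The rationals in I are countable, so m*(I cap Q) = 0 (cover each rational by intervals whose total length is arbitrarily small). By countable subadditivity m*(I) <= m*(I cap Q) + m*(I \ Q), hence m*(I \ Q) >= m(I) = 3. The reverse inequality m*(I \ Q) <= m*(I) = 3 is trivial since (I \ Q) is a subset of I. Therefore m*(I \ Q) = 3.

3


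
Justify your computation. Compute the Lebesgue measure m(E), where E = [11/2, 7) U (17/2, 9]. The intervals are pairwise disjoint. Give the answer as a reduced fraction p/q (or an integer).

For pairwise disjoint intervals, m(union_i I_i) = sum_i m(I_i),
and m is invariant under swapping open/closed endpoints (single points have measure 0).
So m(E) = sum_i (b_i - a_i).
  I_1 has length 7 - 11/2 = 3/2.
  I_2 has length 9 - 17/2 = 1/2.
Summing:
  m(E) = 3/2 + 1/2 = 2.

2


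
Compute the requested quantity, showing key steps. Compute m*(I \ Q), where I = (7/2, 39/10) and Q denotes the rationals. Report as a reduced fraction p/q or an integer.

The interval I = (7/2, 39/10) has m(I) = 39/10 - 7/2 = 2/5 (endpoints are measure-zero, so open/closed/half-open agree). Write I = (I cap Q) u (I \ Q). The rationals in I are countable, so m*(I cap Q) = 0 (cover each rational by intervals whose total length is arbitrarily small). By countable subadditivity m*(I) <= m*(I cap Q) + m*(I \ Q), hence m*(I \ Q) >= m(I) = 2/5. The reverse inequality m*(I \ Q) <= m*(I) = 2/5 is trivial since (I \ Q) is a subset of I. Therefore m*(I \ Q) = 2/5.

2/5


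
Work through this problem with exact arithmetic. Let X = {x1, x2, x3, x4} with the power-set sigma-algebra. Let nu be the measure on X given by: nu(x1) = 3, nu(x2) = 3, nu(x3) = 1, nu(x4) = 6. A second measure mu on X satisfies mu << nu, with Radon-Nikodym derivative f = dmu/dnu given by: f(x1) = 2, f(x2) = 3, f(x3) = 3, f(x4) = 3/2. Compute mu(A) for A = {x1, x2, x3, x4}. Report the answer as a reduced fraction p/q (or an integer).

By the defining property of the Radon-Nikodym derivative, for every measurable set A,
  mu(A) = integral_A f dnu.
Since nu is a discrete measure concentrated on the atoms of X, the integral over A reduces to the sum
  mu(A) = sum_{x in A} f(x) * nu({x}).
Computing each term:
  x1: f(x1) * nu(x1) = 2 * 3 = 6.
  x2: f(x2) * nu(x2) = 3 * 3 = 9.
  x3: f(x3) * nu(x3) = 3 * 1 = 3.
  x4: f(x4) * nu(x4) = 3/2 * 6 = 9.
Summing: mu(A) = 6 + 9 + 3 + 9 = 27.

27


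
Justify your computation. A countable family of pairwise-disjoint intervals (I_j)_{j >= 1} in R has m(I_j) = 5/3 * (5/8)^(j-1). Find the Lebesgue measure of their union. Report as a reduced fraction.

By countable additivity of the Lebesgue measure on pairwise disjoint measurable sets,
  m(union_{j >= 1} I_j) = sum_{j >= 1} m(I_j) = sum_{j >= 1} a * r^(j-1),
  with a = 5/3 and r = 5/8.
Since 0 < r = 5/8 < 1, the geometric series converges:
  sum_{j >= 1} a * r^(j-1) = a / (1 - r).
  = 5/3 / (1 - 5/8)
  = 5/3 / (3/8)
  = 40/9.

40/9


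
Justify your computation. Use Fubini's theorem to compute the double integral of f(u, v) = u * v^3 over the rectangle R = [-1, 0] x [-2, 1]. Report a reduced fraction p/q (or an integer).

f(u, v) is a tensor product of a function of u and a function of v, and both factors are bounded continuous (hence Lebesgue integrable) on the rectangle, so Fubini's theorem applies:
  integral_R f d(m x m) = (integral_a1^b1 u du) * (integral_a2^b2 v^3 dv).
Inner integral in u: integral_{-1}^{0} u du = (0^2 - (-1)^2)/2
  = -1/2.
Inner integral in v: integral_{-2}^{1} v^3 dv = (1^4 - (-2)^4)/4
  = -15/4.
Product: (-1/2) * (-15/4) = 15/8.

15/8


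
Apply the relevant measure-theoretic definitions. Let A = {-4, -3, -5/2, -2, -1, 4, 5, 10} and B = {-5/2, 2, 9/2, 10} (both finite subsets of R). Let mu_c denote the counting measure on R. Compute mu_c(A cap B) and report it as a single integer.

Counting measure on a finite set equals cardinality. mu_c(A cap B) = |A cap B| (elements appearing in both).
Enumerating the elements of A that also lie in B gives 2 element(s).
So mu_c(A cap B) = 2.

2


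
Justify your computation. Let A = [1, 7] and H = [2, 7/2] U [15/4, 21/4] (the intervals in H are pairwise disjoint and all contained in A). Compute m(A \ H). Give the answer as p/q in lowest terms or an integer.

The ambient interval has length m(A) = 7 - 1 = 6.
Since the holes are disjoint and sit inside A, by finite additivity
  m(H) = sum_i (b_i - a_i), and m(A \ H) = m(A) - m(H).
Computing the hole measures:
  m(H_1) = 7/2 - 2 = 3/2.
  m(H_2) = 21/4 - 15/4 = 3/2.
Summed: m(H) = 3/2 + 3/2 = 3.
So m(A \ H) = 6 - 3 = 3.

3


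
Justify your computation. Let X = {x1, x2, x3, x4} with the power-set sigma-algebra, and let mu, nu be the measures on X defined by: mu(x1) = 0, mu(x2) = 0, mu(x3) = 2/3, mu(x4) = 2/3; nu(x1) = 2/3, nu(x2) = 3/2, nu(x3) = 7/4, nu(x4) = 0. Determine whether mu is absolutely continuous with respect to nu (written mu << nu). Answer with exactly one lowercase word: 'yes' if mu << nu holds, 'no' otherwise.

mu << nu means: every nu-null measurable set is also mu-null; equivalently, for every atom x, if nu({x}) = 0 then mu({x}) = 0.
Checking each atom:
  x1: nu = 2/3 > 0 -> no constraint.
  x2: nu = 3/2 > 0 -> no constraint.
  x3: nu = 7/4 > 0 -> no constraint.
  x4: nu = 0, mu = 2/3 > 0 -> violates mu << nu.
The atom(s) x4 violate the condition (nu = 0 but mu > 0). Therefore mu is NOT absolutely continuous w.r.t. nu.

no


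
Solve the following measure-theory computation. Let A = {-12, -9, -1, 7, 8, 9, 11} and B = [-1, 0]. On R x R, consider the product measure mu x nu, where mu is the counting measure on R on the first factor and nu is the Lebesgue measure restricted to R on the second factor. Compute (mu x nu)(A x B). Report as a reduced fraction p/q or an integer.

For a measurable rectangle A x B, the product measure satisfies
  (mu x nu)(A x B) = mu(A) * nu(B).
  mu(A) = 7.
  nu(B) = 1.
  (mu x nu)(A x B) = 7 * 1 = 7.

7


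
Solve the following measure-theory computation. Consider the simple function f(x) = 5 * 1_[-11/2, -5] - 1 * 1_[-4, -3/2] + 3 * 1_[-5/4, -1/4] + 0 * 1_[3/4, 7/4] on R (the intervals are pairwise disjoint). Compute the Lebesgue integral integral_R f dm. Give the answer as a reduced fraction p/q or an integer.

For a simple function f = sum_i c_i * 1_{A_i} with disjoint A_i,
  integral f dm = sum_i c_i * m(A_i).
Lengths of the A_i:
  m(A_1) = -5 - (-11/2) = 1/2.
  m(A_2) = -3/2 - (-4) = 5/2.
  m(A_3) = -1/4 - (-5/4) = 1.
  m(A_4) = 7/4 - 3/4 = 1.
Contributions c_i * m(A_i):
  (5) * (1/2) = 5/2.
  (-1) * (5/2) = -5/2.
  (3) * (1) = 3.
  (0) * (1) = 0.
Total: 5/2 - 5/2 + 3 + 0 = 3.

3


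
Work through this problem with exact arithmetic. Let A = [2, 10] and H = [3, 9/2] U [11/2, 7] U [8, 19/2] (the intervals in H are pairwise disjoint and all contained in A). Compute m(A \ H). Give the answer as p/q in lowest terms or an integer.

The ambient interval has length m(A) = 10 - 2 = 8.
Since the holes are disjoint and sit inside A, by finite additivity
  m(H) = sum_i (b_i - a_i), and m(A \ H) = m(A) - m(H).
Computing the hole measures:
  m(H_1) = 9/2 - 3 = 3/2.
  m(H_2) = 7 - 11/2 = 3/2.
  m(H_3) = 19/2 - 8 = 3/2.
Summed: m(H) = 3/2 + 3/2 + 3/2 = 9/2.
So m(A \ H) = 8 - 9/2 = 7/2.

7/2


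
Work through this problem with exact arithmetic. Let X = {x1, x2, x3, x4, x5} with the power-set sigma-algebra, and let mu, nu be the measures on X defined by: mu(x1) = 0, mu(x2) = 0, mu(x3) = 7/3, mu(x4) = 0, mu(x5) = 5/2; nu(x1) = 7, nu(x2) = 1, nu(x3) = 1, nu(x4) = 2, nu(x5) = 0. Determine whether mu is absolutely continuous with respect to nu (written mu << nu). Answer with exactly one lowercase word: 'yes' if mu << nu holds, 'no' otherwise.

mu << nu means: every nu-null measurable set is also mu-null; equivalently, for every atom x, if nu({x}) = 0 then mu({x}) = 0.
Checking each atom:
  x1: nu = 7 > 0 -> no constraint.
  x2: nu = 1 > 0 -> no constraint.
  x3: nu = 1 > 0 -> no constraint.
  x4: nu = 2 > 0 -> no constraint.
  x5: nu = 0, mu = 5/2 > 0 -> violates mu << nu.
The atom(s) x5 violate the condition (nu = 0 but mu > 0). Therefore mu is NOT absolutely continuous w.r.t. nu.

no


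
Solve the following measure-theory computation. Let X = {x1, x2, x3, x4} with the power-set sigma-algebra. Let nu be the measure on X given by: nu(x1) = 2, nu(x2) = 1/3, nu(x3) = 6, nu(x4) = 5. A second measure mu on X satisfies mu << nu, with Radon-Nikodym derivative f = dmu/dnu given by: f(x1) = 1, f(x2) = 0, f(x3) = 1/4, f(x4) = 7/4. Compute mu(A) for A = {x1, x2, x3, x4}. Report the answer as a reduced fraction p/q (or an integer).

By the defining property of the Radon-Nikodym derivative, for every measurable set A,
  mu(A) = integral_A f dnu.
Since nu is a discrete measure concentrated on the atoms of X, the integral over A reduces to the sum
  mu(A) = sum_{x in A} f(x) * nu({x}).
Computing each term:
  x1: f(x1) * nu(x1) = 1 * 2 = 2.
  x2: f(x2) * nu(x2) = 0 * 1/3 = 0.
  x3: f(x3) * nu(x3) = 1/4 * 6 = 3/2.
  x4: f(x4) * nu(x4) = 7/4 * 5 = 35/4.
Summing: mu(A) = 2 + 0 + 3/2 + 35/4 = 49/4.

49/4


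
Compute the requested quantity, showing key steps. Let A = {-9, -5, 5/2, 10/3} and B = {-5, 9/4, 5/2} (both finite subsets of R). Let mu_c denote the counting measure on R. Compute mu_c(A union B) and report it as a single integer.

Counting measure on a finite set equals cardinality. By inclusion-exclusion, |A union B| = |A| + |B| - |A cap B|.
|A| = 4, |B| = 3, |A cap B| = 2.
So mu_c(A union B) = 4 + 3 - 2 = 5.

5


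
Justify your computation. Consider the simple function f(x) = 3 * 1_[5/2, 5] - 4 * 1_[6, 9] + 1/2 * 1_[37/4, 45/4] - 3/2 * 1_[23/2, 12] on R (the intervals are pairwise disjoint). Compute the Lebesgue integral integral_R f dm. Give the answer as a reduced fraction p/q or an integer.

For a simple function f = sum_i c_i * 1_{A_i} with disjoint A_i,
  integral f dm = sum_i c_i * m(A_i).
Lengths of the A_i:
  m(A_1) = 5 - 5/2 = 5/2.
  m(A_2) = 9 - 6 = 3.
  m(A_3) = 45/4 - 37/4 = 2.
  m(A_4) = 12 - 23/2 = 1/2.
Contributions c_i * m(A_i):
  (3) * (5/2) = 15/2.
  (-4) * (3) = -12.
  (1/2) * (2) = 1.
  (-3/2) * (1/2) = -3/4.
Total: 15/2 - 12 + 1 - 3/4 = -17/4.

-17/4


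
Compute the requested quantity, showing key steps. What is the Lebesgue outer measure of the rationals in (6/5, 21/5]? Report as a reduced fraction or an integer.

Q cap (6/5, 21/5] is countable; list its elements as q_1, q_2, ... . Fix eps > 0 and cover the k-th point by an interval of length eps * 2^(-k). The cover has total length eps * sum_{k>=1} 2^(-k) = eps, so by definition of outer measure m*(Q cap (6/5, 21/5]) <= eps. Since eps was arbitrary and m* >= 0, the outer measure is 0.

0


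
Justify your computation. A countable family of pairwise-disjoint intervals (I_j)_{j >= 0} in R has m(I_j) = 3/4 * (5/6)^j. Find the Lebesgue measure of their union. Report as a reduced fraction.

By countable additivity of the Lebesgue measure on pairwise disjoint measurable sets,
  m(union_{j >= 0} I_j) = sum_{j >= 0} m(I_j) = sum_{j >= 0} a * r^j,
  with a = 3/4 and r = 5/6.
Since 0 < r = 5/6 < 1, the geometric series converges:
  sum_{j >= 0} a * r^j = a / (1 - r).
  = 3/4 / (1 - 5/6)
  = 3/4 / (1/6)
  = 9/2.

9/2


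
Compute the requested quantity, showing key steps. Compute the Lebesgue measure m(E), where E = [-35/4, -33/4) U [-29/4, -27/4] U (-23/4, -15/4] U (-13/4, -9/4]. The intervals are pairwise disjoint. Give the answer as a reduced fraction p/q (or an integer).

For pairwise disjoint intervals, m(union_i I_i) = sum_i m(I_i),
and m is invariant under swapping open/closed endpoints (single points have measure 0).
So m(E) = sum_i (b_i - a_i).
  I_1 has length -33/4 - (-35/4) = 1/2.
  I_2 has length -27/4 - (-29/4) = 1/2.
  I_3 has length -15/4 - (-23/4) = 2.
  I_4 has length -9/4 - (-13/4) = 1.
Summing:
  m(E) = 1/2 + 1/2 + 2 + 1 = 4.

4


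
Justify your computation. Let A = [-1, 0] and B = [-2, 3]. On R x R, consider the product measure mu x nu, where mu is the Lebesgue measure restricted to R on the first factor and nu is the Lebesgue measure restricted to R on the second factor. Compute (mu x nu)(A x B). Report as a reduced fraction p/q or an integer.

For a measurable rectangle A x B, the product measure satisfies
  (mu x nu)(A x B) = mu(A) * nu(B).
  mu(A) = 1.
  nu(B) = 5.
  (mu x nu)(A x B) = 1 * 5 = 5.

5


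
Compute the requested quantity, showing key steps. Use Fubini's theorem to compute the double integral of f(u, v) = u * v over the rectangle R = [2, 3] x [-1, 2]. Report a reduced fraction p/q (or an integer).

f(u, v) is a tensor product of a function of u and a function of v, and both factors are bounded continuous (hence Lebesgue integrable) on the rectangle, so Fubini's theorem applies:
  integral_R f d(m x m) = (integral_a1^b1 u du) * (integral_a2^b2 v dv).
Inner integral in u: integral_{2}^{3} u du = (3^2 - 2^2)/2
  = 5/2.
Inner integral in v: integral_{-1}^{2} v dv = (2^2 - (-1)^2)/2
  = 3/2.
Product: (5/2) * (3/2) = 15/4.

15/4


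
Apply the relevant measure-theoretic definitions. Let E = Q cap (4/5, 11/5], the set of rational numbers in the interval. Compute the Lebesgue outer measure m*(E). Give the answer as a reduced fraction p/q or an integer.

E = Q cap (4/5, 11/5] is a subset of Q, which is countable. Enumerate Q = {q_1, q_2, ...}; for any eps > 0, cover q_k by the open interval (q_k - eps/2^(k+1), q_k + eps/2^(k+1)), of length eps/2^k. The total cover length is sum_{k>=1} eps/2^k = eps. Hence m*(E) <= m*(Q) <= eps for every eps > 0, and since outer measure is non-negative, m*(E) = 0.

0


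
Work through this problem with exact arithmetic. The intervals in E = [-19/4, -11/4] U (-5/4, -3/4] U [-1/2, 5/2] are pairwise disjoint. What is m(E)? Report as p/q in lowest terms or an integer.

For pairwise disjoint intervals, m(union_i I_i) = sum_i m(I_i),
and m is invariant under swapping open/closed endpoints (single points have measure 0).
So m(E) = sum_i (b_i - a_i).
  I_1 has length -11/4 - (-19/4) = 2.
  I_2 has length -3/4 - (-5/4) = 1/2.
  I_3 has length 5/2 - (-1/2) = 3.
Summing:
  m(E) = 2 + 1/2 + 3 = 11/2.

11/2


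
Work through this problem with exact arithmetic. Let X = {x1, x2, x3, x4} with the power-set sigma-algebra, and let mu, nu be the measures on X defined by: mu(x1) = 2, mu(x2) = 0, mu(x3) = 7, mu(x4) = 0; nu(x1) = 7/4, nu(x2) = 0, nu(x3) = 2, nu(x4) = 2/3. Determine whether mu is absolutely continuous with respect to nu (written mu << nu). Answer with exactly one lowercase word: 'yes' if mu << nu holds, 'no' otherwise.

mu << nu means: every nu-null measurable set is also mu-null; equivalently, for every atom x, if nu({x}) = 0 then mu({x}) = 0.
Checking each atom:
  x1: nu = 7/4 > 0 -> no constraint.
  x2: nu = 0, mu = 0 -> consistent with mu << nu.
  x3: nu = 2 > 0 -> no constraint.
  x4: nu = 2/3 > 0 -> no constraint.
No atom violates the condition. Therefore mu << nu.

yes


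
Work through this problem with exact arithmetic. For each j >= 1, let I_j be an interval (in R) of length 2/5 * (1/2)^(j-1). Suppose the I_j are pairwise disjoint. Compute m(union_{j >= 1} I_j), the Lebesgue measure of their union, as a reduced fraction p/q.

By countable additivity of the Lebesgue measure on pairwise disjoint measurable sets,
  m(union_{j >= 1} I_j) = sum_{j >= 1} m(I_j) = sum_{j >= 1} a * r^(j-1),
  with a = 2/5 and r = 1/2.
Since 0 < r = 1/2 < 1, the geometric series converges:
  sum_{j >= 1} a * r^(j-1) = a / (1 - r).
  = 2/5 / (1 - 1/2)
  = 2/5 / (1/2)
  = 4/5.

4/5


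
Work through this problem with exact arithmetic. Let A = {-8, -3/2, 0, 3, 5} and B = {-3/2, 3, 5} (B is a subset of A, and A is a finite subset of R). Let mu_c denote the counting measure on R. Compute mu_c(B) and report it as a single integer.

Counting measure assigns mu_c(E) = |E| (number of elements) when E is finite.
B has 3 element(s), so mu_c(B) = 3.

3


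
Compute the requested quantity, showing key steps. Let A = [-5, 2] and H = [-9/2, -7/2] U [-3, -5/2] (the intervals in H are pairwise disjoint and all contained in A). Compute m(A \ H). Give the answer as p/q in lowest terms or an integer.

The ambient interval has length m(A) = 2 - (-5) = 7.
Since the holes are disjoint and sit inside A, by finite additivity
  m(H) = sum_i (b_i - a_i), and m(A \ H) = m(A) - m(H).
Computing the hole measures:
  m(H_1) = -7/2 - (-9/2) = 1.
  m(H_2) = -5/2 - (-3) = 1/2.
Summed: m(H) = 1 + 1/2 = 3/2.
So m(A \ H) = 7 - 3/2 = 11/2.

11/2


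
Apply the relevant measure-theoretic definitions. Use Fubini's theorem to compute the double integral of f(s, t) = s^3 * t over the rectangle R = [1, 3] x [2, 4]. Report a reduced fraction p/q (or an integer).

f(s, t) is a tensor product of a function of s and a function of t, and both factors are bounded continuous (hence Lebesgue integrable) on the rectangle, so Fubini's theorem applies:
  integral_R f d(m x m) = (integral_a1^b1 s^3 ds) * (integral_a2^b2 t dt).
Inner integral in s: integral_{1}^{3} s^3 ds = (3^4 - 1^4)/4
  = 20.
Inner integral in t: integral_{2}^{4} t dt = (4^2 - 2^2)/2
  = 6.
Product: (20) * (6) = 120.

120


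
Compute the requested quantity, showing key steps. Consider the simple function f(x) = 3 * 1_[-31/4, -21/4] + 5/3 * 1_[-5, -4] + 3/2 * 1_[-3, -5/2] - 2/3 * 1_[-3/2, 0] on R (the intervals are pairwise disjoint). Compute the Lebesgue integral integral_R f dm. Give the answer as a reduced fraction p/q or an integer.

For a simple function f = sum_i c_i * 1_{A_i} with disjoint A_i,
  integral f dm = sum_i c_i * m(A_i).
Lengths of the A_i:
  m(A_1) = -21/4 - (-31/4) = 5/2.
  m(A_2) = -4 - (-5) = 1.
  m(A_3) = -5/2 - (-3) = 1/2.
  m(A_4) = 0 - (-3/2) = 3/2.
Contributions c_i * m(A_i):
  (3) * (5/2) = 15/2.
  (5/3) * (1) = 5/3.
  (3/2) * (1/2) = 3/4.
  (-2/3) * (3/2) = -1.
Total: 15/2 + 5/3 + 3/4 - 1 = 107/12.

107/12


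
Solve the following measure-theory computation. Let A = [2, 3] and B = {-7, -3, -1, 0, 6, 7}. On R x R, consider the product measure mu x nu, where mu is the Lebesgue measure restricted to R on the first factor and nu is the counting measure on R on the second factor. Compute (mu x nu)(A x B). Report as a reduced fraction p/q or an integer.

For a measurable rectangle A x B, the product measure satisfies
  (mu x nu)(A x B) = mu(A) * nu(B).
  mu(A) = 1.
  nu(B) = 6.
  (mu x nu)(A x B) = 1 * 6 = 6.

6


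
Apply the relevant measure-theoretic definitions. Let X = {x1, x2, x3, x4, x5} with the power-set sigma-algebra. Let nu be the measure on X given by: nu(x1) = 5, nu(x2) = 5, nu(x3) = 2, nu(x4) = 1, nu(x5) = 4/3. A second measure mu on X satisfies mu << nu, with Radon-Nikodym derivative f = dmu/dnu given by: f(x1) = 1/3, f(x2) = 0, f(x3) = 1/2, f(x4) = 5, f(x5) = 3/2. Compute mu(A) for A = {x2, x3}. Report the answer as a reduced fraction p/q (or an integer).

By the defining property of the Radon-Nikodym derivative, for every measurable set A,
  mu(A) = integral_A f dnu.
Since nu is a discrete measure concentrated on the atoms of X, the integral over A reduces to the sum
  mu(A) = sum_{x in A} f(x) * nu({x}).
Computing each term:
  x2: f(x2) * nu(x2) = 0 * 5 = 0.
  x3: f(x3) * nu(x3) = 1/2 * 2 = 1.
Summing: mu(A) = 0 + 1 = 1.

1


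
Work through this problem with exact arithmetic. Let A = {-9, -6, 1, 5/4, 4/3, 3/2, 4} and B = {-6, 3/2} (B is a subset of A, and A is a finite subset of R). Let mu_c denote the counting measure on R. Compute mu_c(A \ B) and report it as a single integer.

Counting measure assigns mu_c(E) = |E| (number of elements) when E is finite. For B subset A, A \ B is the set of elements of A not in B, so |A \ B| = |A| - |B|.
|A| = 7, |B| = 2, so mu_c(A \ B) = 7 - 2 = 5.

5


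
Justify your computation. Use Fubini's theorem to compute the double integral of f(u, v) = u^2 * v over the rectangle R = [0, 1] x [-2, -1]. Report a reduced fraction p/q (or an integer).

f(u, v) is a tensor product of a function of u and a function of v, and both factors are bounded continuous (hence Lebesgue integrable) on the rectangle, so Fubini's theorem applies:
  integral_R f d(m x m) = (integral_a1^b1 u^2 du) * (integral_a2^b2 v dv).
Inner integral in u: integral_{0}^{1} u^2 du = (1^3 - 0^3)/3
  = 1/3.
Inner integral in v: integral_{-2}^{-1} v dv = ((-1)^2 - (-2)^2)/2
  = -3/2.
Product: (1/3) * (-3/2) = -1/2.

-1/2


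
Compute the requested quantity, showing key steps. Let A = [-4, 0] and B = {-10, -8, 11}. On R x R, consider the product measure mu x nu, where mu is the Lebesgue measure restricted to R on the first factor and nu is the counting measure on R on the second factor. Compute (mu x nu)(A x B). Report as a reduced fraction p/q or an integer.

For a measurable rectangle A x B, the product measure satisfies
  (mu x nu)(A x B) = mu(A) * nu(B).
  mu(A) = 4.
  nu(B) = 3.
  (mu x nu)(A x B) = 4 * 3 = 12.

12


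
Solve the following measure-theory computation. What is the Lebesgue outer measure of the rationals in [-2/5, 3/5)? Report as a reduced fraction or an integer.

The set Q cap [-2/5, 3/5) is countable (a subset of the countable set Q). Lebesgue outer measure of any countable set is 0: each singleton {q} has m*({q}) = 0, and by countable subadditivity m*(union_k {q_k}) <= sum_k m*({q_k}) = sum_k 0 = 0. The reverse inequality m*(E) >= 0 is automatic. So m*(Q cap [-2/5, 3/5)) = 0.

0


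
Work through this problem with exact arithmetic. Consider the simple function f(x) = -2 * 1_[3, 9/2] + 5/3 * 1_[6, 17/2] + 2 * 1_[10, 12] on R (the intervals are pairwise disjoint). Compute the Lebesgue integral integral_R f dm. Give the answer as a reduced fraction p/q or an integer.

For a simple function f = sum_i c_i * 1_{A_i} with disjoint A_i,
  integral f dm = sum_i c_i * m(A_i).
Lengths of the A_i:
  m(A_1) = 9/2 - 3 = 3/2.
  m(A_2) = 17/2 - 6 = 5/2.
  m(A_3) = 12 - 10 = 2.
Contributions c_i * m(A_i):
  (-2) * (3/2) = -3.
  (5/3) * (5/2) = 25/6.
  (2) * (2) = 4.
Total: -3 + 25/6 + 4 = 31/6.

31/6


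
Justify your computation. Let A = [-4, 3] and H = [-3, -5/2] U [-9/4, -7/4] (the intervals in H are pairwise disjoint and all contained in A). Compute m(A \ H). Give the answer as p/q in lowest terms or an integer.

The ambient interval has length m(A) = 3 - (-4) = 7.
Since the holes are disjoint and sit inside A, by finite additivity
  m(H) = sum_i (b_i - a_i), and m(A \ H) = m(A) - m(H).
Computing the hole measures:
  m(H_1) = -5/2 - (-3) = 1/2.
  m(H_2) = -7/4 - (-9/4) = 1/2.
Summed: m(H) = 1/2 + 1/2 = 1.
So m(A \ H) = 7 - 1 = 6.

6


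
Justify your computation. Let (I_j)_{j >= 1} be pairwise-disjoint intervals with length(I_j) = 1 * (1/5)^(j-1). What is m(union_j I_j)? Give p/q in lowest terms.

By countable additivity of the Lebesgue measure on pairwise disjoint measurable sets,
  m(union_{j >= 1} I_j) = sum_{j >= 1} m(I_j) = sum_{j >= 1} a * r^(j-1),
  with a = 1 and r = 1/5.
Since 0 < r = 1/5 < 1, the geometric series converges:
  sum_{j >= 1} a * r^(j-1) = a / (1 - r).
  = 1 / (1 - 1/5)
  = 1 / (4/5)
  = 5/4.

5/4


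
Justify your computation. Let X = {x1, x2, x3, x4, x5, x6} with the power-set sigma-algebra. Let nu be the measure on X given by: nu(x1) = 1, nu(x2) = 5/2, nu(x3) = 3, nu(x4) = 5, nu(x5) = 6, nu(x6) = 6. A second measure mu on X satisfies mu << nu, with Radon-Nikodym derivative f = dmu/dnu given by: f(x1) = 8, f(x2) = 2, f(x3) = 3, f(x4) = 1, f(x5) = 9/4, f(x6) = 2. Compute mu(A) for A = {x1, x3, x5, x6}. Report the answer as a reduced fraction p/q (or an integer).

By the defining property of the Radon-Nikodym derivative, for every measurable set A,
  mu(A) = integral_A f dnu.
Since nu is a discrete measure concentrated on the atoms of X, the integral over A reduces to the sum
  mu(A) = sum_{x in A} f(x) * nu({x}).
Computing each term:
  x1: f(x1) * nu(x1) = 8 * 1 = 8.
  x3: f(x3) * nu(x3) = 3 * 3 = 9.
  x5: f(x5) * nu(x5) = 9/4 * 6 = 27/2.
  x6: f(x6) * nu(x6) = 2 * 6 = 12.
Summing: mu(A) = 8 + 9 + 27/2 + 12 = 85/2.

85/2


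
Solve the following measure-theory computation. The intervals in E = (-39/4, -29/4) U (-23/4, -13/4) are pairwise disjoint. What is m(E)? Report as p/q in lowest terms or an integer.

For pairwise disjoint intervals, m(union_i I_i) = sum_i m(I_i),
and m is invariant under swapping open/closed endpoints (single points have measure 0).
So m(E) = sum_i (b_i - a_i).
  I_1 has length -29/4 - (-39/4) = 5/2.
  I_2 has length -13/4 - (-23/4) = 5/2.
Summing:
  m(E) = 5/2 + 5/2 = 5.

5


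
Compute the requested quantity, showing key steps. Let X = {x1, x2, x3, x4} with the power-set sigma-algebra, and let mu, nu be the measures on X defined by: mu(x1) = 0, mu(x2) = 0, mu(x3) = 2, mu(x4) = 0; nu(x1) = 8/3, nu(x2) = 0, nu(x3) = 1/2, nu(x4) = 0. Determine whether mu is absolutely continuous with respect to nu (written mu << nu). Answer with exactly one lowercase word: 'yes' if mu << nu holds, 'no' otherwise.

mu << nu means: every nu-null measurable set is also mu-null; equivalently, for every atom x, if nu({x}) = 0 then mu({x}) = 0.
Checking each atom:
  x1: nu = 8/3 > 0 -> no constraint.
  x2: nu = 0, mu = 0 -> consistent with mu << nu.
  x3: nu = 1/2 > 0 -> no constraint.
  x4: nu = 0, mu = 0 -> consistent with mu << nu.
No atom violates the condition. Therefore mu << nu.

yes


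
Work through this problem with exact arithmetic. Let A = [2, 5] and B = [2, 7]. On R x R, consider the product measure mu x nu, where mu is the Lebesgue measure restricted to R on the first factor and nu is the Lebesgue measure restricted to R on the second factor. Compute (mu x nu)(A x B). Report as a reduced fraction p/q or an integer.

For a measurable rectangle A x B, the product measure satisfies
  (mu x nu)(A x B) = mu(A) * nu(B).
  mu(A) = 3.
  nu(B) = 5.
  (mu x nu)(A x B) = 3 * 5 = 15.

15


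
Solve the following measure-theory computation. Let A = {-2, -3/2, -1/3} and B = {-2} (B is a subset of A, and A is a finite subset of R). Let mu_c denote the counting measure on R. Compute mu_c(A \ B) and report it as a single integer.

Counting measure assigns mu_c(E) = |E| (number of elements) when E is finite. For B subset A, A \ B is the set of elements of A not in B, so |A \ B| = |A| - |B|.
|A| = 3, |B| = 1, so mu_c(A \ B) = 3 - 1 = 2.

2


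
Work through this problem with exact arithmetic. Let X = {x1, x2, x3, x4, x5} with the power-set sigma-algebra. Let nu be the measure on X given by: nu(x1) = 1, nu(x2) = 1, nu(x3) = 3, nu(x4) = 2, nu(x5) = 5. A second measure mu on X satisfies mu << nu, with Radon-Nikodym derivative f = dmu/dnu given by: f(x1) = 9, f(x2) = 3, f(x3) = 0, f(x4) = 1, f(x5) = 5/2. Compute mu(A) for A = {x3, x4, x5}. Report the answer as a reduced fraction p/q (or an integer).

By the defining property of the Radon-Nikodym derivative, for every measurable set A,
  mu(A) = integral_A f dnu.
Since nu is a discrete measure concentrated on the atoms of X, the integral over A reduces to the sum
  mu(A) = sum_{x in A} f(x) * nu({x}).
Computing each term:
  x3: f(x3) * nu(x3) = 0 * 3 = 0.
  x4: f(x4) * nu(x4) = 1 * 2 = 2.
  x5: f(x5) * nu(x5) = 5/2 * 5 = 25/2.
Summing: mu(A) = 0 + 2 + 25/2 = 29/2.

29/2


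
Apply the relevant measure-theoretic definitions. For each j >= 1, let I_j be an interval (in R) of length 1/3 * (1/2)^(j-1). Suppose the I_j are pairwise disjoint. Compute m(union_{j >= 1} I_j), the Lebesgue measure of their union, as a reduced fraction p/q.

By countable additivity of the Lebesgue measure on pairwise disjoint measurable sets,
  m(union_{j >= 1} I_j) = sum_{j >= 1} m(I_j) = sum_{j >= 1} a * r^(j-1),
  with a = 1/3 and r = 1/2.
Since 0 < r = 1/2 < 1, the geometric series converges:
  sum_{j >= 1} a * r^(j-1) = a / (1 - r).
  = 1/3 / (1 - 1/2)
  = 1/3 / (1/2)
  = 2/3.

2/3
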